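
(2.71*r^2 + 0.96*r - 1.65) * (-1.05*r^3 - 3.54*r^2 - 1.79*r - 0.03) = -2.8455*r^5 - 10.6014*r^4 - 6.5168*r^3 + 4.0413*r^2 + 2.9247*r + 0.0495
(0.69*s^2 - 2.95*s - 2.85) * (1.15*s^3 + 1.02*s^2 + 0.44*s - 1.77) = 0.7935*s^5 - 2.6887*s^4 - 5.9829*s^3 - 5.4263*s^2 + 3.9675*s + 5.0445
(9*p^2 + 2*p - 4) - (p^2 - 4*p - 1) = 8*p^2 + 6*p - 3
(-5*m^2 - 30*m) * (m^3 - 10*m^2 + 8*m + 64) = -5*m^5 + 20*m^4 + 260*m^3 - 560*m^2 - 1920*m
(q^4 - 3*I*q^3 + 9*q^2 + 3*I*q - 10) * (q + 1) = q^5 + q^4 - 3*I*q^4 + 9*q^3 - 3*I*q^3 + 9*q^2 + 3*I*q^2 - 10*q + 3*I*q - 10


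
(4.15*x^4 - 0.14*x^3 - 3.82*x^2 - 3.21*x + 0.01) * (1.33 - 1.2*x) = -4.98*x^5 + 5.6875*x^4 + 4.3978*x^3 - 1.2286*x^2 - 4.2813*x + 0.0133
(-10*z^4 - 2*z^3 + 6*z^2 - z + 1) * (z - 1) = -10*z^5 + 8*z^4 + 8*z^3 - 7*z^2 + 2*z - 1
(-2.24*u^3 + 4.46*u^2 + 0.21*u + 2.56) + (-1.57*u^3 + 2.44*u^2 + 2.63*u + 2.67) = -3.81*u^3 + 6.9*u^2 + 2.84*u + 5.23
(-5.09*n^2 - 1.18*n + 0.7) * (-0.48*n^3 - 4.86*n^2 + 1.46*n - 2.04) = 2.4432*n^5 + 25.3038*n^4 - 2.0326*n^3 + 5.2588*n^2 + 3.4292*n - 1.428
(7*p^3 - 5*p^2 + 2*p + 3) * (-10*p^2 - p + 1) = -70*p^5 + 43*p^4 - 8*p^3 - 37*p^2 - p + 3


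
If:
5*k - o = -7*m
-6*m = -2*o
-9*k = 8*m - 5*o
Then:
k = 0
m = 0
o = 0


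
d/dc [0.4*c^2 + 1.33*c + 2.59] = 0.8*c + 1.33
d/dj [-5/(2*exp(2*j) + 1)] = 20*exp(2*j)/(2*exp(2*j) + 1)^2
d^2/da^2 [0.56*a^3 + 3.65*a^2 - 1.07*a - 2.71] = 3.36*a + 7.3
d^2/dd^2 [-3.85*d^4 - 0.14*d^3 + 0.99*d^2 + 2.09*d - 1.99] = -46.2*d^2 - 0.84*d + 1.98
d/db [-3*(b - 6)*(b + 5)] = 3 - 6*b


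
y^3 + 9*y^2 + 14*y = y*(y + 2)*(y + 7)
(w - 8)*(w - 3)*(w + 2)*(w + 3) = w^4 - 6*w^3 - 25*w^2 + 54*w + 144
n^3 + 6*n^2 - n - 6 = (n - 1)*(n + 1)*(n + 6)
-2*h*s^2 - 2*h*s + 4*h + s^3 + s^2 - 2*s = (-2*h + s)*(s - 1)*(s + 2)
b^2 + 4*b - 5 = (b - 1)*(b + 5)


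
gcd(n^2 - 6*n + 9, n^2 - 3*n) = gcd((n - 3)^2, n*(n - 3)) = n - 3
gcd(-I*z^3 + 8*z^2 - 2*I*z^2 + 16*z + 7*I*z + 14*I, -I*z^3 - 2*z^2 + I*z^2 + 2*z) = 1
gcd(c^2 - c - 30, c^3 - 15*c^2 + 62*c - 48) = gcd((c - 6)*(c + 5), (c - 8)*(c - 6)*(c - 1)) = c - 6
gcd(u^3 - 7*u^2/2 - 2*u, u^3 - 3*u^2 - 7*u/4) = u^2 + u/2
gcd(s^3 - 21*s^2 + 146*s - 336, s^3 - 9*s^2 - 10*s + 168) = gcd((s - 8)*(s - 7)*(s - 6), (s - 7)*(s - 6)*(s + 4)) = s^2 - 13*s + 42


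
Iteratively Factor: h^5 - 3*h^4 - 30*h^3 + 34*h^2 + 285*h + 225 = (h + 3)*(h^4 - 6*h^3 - 12*h^2 + 70*h + 75) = (h - 5)*(h + 3)*(h^3 - h^2 - 17*h - 15) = (h - 5)^2*(h + 3)*(h^2 + 4*h + 3) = (h - 5)^2*(h + 1)*(h + 3)*(h + 3)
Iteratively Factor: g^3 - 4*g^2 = (g)*(g^2 - 4*g) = g^2*(g - 4)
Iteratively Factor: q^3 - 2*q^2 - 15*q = (q)*(q^2 - 2*q - 15) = q*(q + 3)*(q - 5)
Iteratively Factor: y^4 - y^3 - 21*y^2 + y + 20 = (y - 1)*(y^3 - 21*y - 20) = (y - 1)*(y + 1)*(y^2 - y - 20) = (y - 1)*(y + 1)*(y + 4)*(y - 5)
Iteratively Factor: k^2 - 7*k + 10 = (k - 2)*(k - 5)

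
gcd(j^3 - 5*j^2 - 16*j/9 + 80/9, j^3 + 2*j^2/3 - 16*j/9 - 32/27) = j^2 - 16/9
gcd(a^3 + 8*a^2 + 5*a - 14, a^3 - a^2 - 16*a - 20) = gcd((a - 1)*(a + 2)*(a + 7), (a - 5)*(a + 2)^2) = a + 2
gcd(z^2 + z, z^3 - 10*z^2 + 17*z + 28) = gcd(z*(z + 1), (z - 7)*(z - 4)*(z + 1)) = z + 1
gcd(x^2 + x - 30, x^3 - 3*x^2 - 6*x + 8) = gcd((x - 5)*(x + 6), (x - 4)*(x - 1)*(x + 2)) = 1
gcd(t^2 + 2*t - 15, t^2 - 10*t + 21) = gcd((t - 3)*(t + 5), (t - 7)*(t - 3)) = t - 3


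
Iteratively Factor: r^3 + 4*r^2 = (r)*(r^2 + 4*r) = r^2*(r + 4)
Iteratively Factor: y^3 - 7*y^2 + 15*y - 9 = (y - 3)*(y^2 - 4*y + 3) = (y - 3)*(y - 1)*(y - 3)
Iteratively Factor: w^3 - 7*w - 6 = (w + 2)*(w^2 - 2*w - 3) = (w - 3)*(w + 2)*(w + 1)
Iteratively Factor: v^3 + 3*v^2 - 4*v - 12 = (v + 3)*(v^2 - 4) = (v - 2)*(v + 3)*(v + 2)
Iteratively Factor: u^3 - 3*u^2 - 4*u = (u - 4)*(u^2 + u) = (u - 4)*(u + 1)*(u)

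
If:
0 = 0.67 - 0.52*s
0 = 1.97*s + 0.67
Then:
No Solution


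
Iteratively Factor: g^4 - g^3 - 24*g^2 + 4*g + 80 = (g - 5)*(g^3 + 4*g^2 - 4*g - 16) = (g - 5)*(g - 2)*(g^2 + 6*g + 8) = (g - 5)*(g - 2)*(g + 2)*(g + 4)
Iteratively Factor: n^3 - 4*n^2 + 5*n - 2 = (n - 2)*(n^2 - 2*n + 1) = (n - 2)*(n - 1)*(n - 1)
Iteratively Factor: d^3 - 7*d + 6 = (d - 2)*(d^2 + 2*d - 3) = (d - 2)*(d - 1)*(d + 3)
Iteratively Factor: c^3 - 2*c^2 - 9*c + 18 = (c - 2)*(c^2 - 9) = (c - 2)*(c + 3)*(c - 3)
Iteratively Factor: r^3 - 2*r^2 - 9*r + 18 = (r - 2)*(r^2 - 9) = (r - 3)*(r - 2)*(r + 3)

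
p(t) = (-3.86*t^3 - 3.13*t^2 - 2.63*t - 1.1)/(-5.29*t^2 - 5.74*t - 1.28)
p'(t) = (10.58*t + 5.74)*(-3.86*t^3 - 3.13*t^2 - 2.63*t - 1.1)/(-5.29*t^2 - 5.74*t - 1.28)^2 + (-11.58*t^2 - 6.26*t - 2.63)/(-5.29*t^2 - 5.74*t - 1.28) = (20.4194*t^4 + 44.3128*t^3 + 18.8759*t^2 - 3.6252*t - 2.9476)/(27.9841*t^4 + 60.7292*t^3 + 46.49*t^2 + 14.6944*t + 1.6384)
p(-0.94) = -3.24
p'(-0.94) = -11.93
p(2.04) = 1.49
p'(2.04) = 0.65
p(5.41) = 3.84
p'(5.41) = 0.71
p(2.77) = 1.98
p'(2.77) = 0.68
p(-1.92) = -2.02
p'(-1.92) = 0.39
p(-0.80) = -13.28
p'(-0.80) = -422.97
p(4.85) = 3.44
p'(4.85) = 0.71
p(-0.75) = 14.99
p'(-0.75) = -756.66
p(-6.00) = -4.68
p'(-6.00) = 0.71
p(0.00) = 0.86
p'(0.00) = -1.80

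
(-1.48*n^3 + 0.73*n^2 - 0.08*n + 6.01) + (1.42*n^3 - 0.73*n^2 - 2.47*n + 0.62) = -0.0600000000000001*n^3 - 2.55*n + 6.63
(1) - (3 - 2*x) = 2*x - 2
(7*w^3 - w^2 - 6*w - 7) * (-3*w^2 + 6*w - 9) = -21*w^5 + 45*w^4 - 51*w^3 - 6*w^2 + 12*w + 63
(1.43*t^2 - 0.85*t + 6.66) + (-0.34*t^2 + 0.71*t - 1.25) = 1.09*t^2 - 0.14*t + 5.41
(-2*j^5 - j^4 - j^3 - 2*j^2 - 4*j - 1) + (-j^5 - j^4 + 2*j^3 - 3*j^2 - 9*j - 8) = -3*j^5 - 2*j^4 + j^3 - 5*j^2 - 13*j - 9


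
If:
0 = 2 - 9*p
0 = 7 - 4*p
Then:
No Solution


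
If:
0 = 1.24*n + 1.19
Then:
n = -0.96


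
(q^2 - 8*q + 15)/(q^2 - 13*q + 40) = (q - 3)/(q - 8)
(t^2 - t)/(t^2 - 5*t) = (t - 1)/(t - 5)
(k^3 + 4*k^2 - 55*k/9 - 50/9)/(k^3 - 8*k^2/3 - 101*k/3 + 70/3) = (9*k^2 - 9*k - 10)/(3*(3*k^2 - 23*k + 14))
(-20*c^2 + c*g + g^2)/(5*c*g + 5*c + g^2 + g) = (-4*c + g)/(g + 1)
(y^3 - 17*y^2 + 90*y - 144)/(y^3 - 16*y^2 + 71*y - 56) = (y^2 - 9*y + 18)/(y^2 - 8*y + 7)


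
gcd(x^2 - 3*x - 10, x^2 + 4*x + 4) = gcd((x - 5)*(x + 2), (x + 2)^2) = x + 2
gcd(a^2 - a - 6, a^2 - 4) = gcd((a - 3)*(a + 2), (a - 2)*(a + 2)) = a + 2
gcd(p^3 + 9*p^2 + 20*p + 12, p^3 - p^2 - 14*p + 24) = 1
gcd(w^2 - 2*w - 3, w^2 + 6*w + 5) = w + 1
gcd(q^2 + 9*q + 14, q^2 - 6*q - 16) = q + 2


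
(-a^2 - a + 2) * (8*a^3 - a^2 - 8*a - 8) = -8*a^5 - 7*a^4 + 25*a^3 + 14*a^2 - 8*a - 16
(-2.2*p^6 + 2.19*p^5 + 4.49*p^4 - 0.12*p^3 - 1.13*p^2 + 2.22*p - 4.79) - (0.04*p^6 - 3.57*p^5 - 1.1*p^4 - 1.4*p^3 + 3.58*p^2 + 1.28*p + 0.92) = -2.24*p^6 + 5.76*p^5 + 5.59*p^4 + 1.28*p^3 - 4.71*p^2 + 0.94*p - 5.71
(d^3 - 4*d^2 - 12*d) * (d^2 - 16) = d^5 - 4*d^4 - 28*d^3 + 64*d^2 + 192*d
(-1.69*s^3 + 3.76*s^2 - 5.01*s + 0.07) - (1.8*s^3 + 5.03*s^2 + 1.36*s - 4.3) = -3.49*s^3 - 1.27*s^2 - 6.37*s + 4.37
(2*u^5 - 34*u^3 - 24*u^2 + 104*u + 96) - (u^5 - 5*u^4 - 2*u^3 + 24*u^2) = u^5 + 5*u^4 - 32*u^3 - 48*u^2 + 104*u + 96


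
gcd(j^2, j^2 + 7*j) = j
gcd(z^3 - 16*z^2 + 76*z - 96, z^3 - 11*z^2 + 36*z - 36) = z^2 - 8*z + 12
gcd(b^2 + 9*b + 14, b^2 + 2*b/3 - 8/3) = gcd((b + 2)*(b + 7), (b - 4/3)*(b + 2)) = b + 2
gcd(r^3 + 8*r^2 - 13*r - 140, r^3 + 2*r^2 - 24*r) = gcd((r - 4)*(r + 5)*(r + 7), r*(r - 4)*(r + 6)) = r - 4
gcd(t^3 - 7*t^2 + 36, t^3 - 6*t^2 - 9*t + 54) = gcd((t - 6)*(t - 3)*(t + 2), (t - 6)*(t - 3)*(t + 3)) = t^2 - 9*t + 18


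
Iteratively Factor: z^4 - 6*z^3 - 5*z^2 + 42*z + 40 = (z + 1)*(z^3 - 7*z^2 + 2*z + 40) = (z + 1)*(z + 2)*(z^2 - 9*z + 20) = (z - 4)*(z + 1)*(z + 2)*(z - 5)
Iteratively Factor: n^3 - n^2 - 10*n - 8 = (n + 1)*(n^2 - 2*n - 8) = (n + 1)*(n + 2)*(n - 4)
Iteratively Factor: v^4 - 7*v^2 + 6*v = (v + 3)*(v^3 - 3*v^2 + 2*v) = (v - 2)*(v + 3)*(v^2 - v) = v*(v - 2)*(v + 3)*(v - 1)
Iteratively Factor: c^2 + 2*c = (c + 2)*(c)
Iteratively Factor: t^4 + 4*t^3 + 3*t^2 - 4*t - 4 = (t + 2)*(t^3 + 2*t^2 - t - 2) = (t - 1)*(t + 2)*(t^2 + 3*t + 2) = (t - 1)*(t + 2)^2*(t + 1)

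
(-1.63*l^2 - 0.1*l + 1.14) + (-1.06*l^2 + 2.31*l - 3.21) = -2.69*l^2 + 2.21*l - 2.07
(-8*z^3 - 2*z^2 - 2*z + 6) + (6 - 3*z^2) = -8*z^3 - 5*z^2 - 2*z + 12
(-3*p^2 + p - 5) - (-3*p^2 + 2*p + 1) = -p - 6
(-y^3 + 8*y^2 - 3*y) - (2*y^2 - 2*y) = -y^3 + 6*y^2 - y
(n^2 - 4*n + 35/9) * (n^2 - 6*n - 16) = n^4 - 10*n^3 + 107*n^2/9 + 122*n/3 - 560/9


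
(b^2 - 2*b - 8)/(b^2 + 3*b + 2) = (b - 4)/(b + 1)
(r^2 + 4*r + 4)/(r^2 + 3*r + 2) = (r + 2)/(r + 1)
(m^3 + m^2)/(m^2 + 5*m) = m*(m + 1)/(m + 5)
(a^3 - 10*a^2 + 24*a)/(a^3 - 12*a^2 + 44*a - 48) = a/(a - 2)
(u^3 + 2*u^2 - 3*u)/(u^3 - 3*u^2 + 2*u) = (u + 3)/(u - 2)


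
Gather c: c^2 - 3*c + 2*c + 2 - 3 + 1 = c^2 - c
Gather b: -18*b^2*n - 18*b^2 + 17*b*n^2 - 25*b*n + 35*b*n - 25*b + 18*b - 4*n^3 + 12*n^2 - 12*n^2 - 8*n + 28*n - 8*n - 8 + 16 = b^2*(-18*n - 18) + b*(17*n^2 + 10*n - 7) - 4*n^3 + 12*n + 8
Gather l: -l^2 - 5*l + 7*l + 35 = -l^2 + 2*l + 35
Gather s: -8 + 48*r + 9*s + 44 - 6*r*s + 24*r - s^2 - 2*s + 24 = 72*r - s^2 + s*(7 - 6*r) + 60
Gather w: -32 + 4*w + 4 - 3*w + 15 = w - 13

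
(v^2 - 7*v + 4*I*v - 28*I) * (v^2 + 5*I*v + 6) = v^4 - 7*v^3 + 9*I*v^3 - 14*v^2 - 63*I*v^2 + 98*v + 24*I*v - 168*I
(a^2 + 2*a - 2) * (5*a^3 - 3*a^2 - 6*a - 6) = 5*a^5 + 7*a^4 - 22*a^3 - 12*a^2 + 12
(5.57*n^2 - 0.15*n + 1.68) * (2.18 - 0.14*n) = -0.7798*n^3 + 12.1636*n^2 - 0.5622*n + 3.6624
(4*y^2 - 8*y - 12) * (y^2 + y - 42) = 4*y^4 - 4*y^3 - 188*y^2 + 324*y + 504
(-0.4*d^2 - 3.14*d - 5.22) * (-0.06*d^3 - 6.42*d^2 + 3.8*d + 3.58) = 0.024*d^5 + 2.7564*d^4 + 18.952*d^3 + 20.1484*d^2 - 31.0772*d - 18.6876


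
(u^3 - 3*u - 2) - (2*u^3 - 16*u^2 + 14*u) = -u^3 + 16*u^2 - 17*u - 2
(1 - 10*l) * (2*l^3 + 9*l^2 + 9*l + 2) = -20*l^4 - 88*l^3 - 81*l^2 - 11*l + 2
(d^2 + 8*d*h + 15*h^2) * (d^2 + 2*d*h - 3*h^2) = d^4 + 10*d^3*h + 28*d^2*h^2 + 6*d*h^3 - 45*h^4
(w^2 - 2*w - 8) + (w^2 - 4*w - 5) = 2*w^2 - 6*w - 13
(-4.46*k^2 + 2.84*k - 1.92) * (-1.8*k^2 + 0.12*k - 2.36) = 8.028*k^4 - 5.6472*k^3 + 14.3224*k^2 - 6.9328*k + 4.5312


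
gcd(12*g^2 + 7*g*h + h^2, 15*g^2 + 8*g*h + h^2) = 3*g + h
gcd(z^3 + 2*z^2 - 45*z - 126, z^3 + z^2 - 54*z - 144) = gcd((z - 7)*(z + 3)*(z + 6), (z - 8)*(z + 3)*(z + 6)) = z^2 + 9*z + 18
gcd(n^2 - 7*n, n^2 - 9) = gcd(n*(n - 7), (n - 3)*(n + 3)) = 1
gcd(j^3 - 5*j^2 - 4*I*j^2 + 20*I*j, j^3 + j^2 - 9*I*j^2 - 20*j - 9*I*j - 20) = j - 4*I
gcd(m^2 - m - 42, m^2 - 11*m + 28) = m - 7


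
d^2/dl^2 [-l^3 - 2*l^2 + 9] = -6*l - 4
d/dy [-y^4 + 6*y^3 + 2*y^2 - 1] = 2*y*(-2*y^2 + 9*y + 2)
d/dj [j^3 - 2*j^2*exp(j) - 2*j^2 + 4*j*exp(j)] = -2*j^2*exp(j) + 3*j^2 - 4*j + 4*exp(j)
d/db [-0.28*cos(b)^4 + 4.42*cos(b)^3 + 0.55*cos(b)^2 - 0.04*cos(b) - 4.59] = (1.12*cos(b)^3 - 13.26*cos(b)^2 - 1.1*cos(b) + 0.04)*sin(b)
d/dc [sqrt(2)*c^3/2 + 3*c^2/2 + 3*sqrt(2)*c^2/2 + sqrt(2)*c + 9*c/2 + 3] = 3*sqrt(2)*c^2/2 + 3*c + 3*sqrt(2)*c + sqrt(2) + 9/2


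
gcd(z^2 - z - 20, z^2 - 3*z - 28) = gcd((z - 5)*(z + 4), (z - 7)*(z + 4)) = z + 4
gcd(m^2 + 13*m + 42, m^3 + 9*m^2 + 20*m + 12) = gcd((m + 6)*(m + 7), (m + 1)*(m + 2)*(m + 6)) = m + 6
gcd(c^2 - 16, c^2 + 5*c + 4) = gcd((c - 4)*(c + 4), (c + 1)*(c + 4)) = c + 4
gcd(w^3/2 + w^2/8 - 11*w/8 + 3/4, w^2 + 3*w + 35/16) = 1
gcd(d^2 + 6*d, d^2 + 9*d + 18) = d + 6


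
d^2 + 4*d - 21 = (d - 3)*(d + 7)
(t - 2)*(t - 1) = t^2 - 3*t + 2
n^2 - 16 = (n - 4)*(n + 4)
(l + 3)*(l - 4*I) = l^2 + 3*l - 4*I*l - 12*I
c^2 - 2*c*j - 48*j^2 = (c - 8*j)*(c + 6*j)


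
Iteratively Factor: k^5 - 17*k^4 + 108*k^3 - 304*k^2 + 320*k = (k - 4)*(k^4 - 13*k^3 + 56*k^2 - 80*k) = (k - 4)^2*(k^3 - 9*k^2 + 20*k) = (k - 4)^3*(k^2 - 5*k) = k*(k - 4)^3*(k - 5)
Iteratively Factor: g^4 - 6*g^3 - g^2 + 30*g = (g - 5)*(g^3 - g^2 - 6*g) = (g - 5)*(g + 2)*(g^2 - 3*g) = g*(g - 5)*(g + 2)*(g - 3)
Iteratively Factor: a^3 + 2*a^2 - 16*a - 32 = (a + 2)*(a^2 - 16) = (a + 2)*(a + 4)*(a - 4)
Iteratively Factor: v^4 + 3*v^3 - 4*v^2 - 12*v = (v - 2)*(v^3 + 5*v^2 + 6*v) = v*(v - 2)*(v^2 + 5*v + 6) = v*(v - 2)*(v + 2)*(v + 3)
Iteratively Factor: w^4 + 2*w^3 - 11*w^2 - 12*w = (w)*(w^3 + 2*w^2 - 11*w - 12) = w*(w + 1)*(w^2 + w - 12) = w*(w - 3)*(w + 1)*(w + 4)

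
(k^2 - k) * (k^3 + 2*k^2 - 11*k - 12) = k^5 + k^4 - 13*k^3 - k^2 + 12*k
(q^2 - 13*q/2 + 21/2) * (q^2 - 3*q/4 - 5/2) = q^4 - 29*q^3/4 + 103*q^2/8 + 67*q/8 - 105/4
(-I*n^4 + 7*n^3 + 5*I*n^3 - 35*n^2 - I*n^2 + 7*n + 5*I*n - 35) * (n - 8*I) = -I*n^5 - n^4 + 5*I*n^4 + 5*n^3 - 57*I*n^3 - n^2 + 285*I*n^2 + 5*n - 56*I*n + 280*I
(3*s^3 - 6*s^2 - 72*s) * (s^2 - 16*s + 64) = 3*s^5 - 54*s^4 + 216*s^3 + 768*s^2 - 4608*s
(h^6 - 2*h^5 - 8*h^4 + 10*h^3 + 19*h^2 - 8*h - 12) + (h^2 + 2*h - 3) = h^6 - 2*h^5 - 8*h^4 + 10*h^3 + 20*h^2 - 6*h - 15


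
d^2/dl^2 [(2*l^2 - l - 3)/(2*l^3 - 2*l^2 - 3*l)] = 2*(8*l^6 - 12*l^5 - 24*l^4 + 74*l^3 + 18*l^2 - 54*l - 27)/(l^3*(8*l^6 - 24*l^5 - 12*l^4 + 64*l^3 + 18*l^2 - 54*l - 27))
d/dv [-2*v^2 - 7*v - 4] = -4*v - 7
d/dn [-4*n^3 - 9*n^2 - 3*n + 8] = -12*n^2 - 18*n - 3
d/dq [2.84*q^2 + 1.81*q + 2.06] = 5.68*q + 1.81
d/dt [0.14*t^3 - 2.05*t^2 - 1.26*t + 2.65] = 0.42*t^2 - 4.1*t - 1.26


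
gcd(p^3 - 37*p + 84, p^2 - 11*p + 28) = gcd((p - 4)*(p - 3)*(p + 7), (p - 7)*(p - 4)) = p - 4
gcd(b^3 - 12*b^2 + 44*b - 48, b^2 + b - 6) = b - 2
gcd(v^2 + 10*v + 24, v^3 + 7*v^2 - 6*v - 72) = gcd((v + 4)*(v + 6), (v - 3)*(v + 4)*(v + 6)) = v^2 + 10*v + 24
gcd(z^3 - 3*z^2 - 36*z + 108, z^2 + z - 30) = z + 6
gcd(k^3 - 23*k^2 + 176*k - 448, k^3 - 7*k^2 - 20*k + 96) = k - 8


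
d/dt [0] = 0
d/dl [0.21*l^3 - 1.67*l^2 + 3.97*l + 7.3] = 0.63*l^2 - 3.34*l + 3.97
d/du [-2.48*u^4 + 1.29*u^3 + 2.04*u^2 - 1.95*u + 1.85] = -9.92*u^3 + 3.87*u^2 + 4.08*u - 1.95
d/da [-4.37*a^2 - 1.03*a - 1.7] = -8.74*a - 1.03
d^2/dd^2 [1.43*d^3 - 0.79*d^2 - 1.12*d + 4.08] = 8.58*d - 1.58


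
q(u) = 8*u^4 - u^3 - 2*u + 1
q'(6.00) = 6802.00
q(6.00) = 10141.00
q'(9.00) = 23083.00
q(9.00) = 51742.00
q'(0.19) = -1.89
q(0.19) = 0.62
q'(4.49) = 2834.12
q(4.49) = 3152.94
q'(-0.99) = -35.99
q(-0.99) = 11.64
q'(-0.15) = -2.18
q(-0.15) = 1.31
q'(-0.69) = -13.94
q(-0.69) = 4.52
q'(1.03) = 29.78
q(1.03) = 6.85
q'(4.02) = 2028.39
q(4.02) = 2017.26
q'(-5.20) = -4582.58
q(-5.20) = 6001.30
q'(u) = 32*u^3 - 3*u^2 - 2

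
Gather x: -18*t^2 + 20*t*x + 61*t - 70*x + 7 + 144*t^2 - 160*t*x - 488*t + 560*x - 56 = 126*t^2 - 427*t + x*(490 - 140*t) - 49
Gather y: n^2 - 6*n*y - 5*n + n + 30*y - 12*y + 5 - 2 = n^2 - 4*n + y*(18 - 6*n) + 3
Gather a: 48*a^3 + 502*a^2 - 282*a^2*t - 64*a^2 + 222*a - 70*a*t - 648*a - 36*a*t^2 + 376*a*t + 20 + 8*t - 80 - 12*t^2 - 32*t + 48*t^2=48*a^3 + a^2*(438 - 282*t) + a*(-36*t^2 + 306*t - 426) + 36*t^2 - 24*t - 60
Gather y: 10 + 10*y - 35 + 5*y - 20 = 15*y - 45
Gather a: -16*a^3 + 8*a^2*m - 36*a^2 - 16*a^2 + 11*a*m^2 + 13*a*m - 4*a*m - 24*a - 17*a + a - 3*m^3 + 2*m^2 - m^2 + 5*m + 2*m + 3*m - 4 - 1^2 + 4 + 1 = -16*a^3 + a^2*(8*m - 52) + a*(11*m^2 + 9*m - 40) - 3*m^3 + m^2 + 10*m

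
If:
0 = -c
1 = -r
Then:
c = 0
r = -1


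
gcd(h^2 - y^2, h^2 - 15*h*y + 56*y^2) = 1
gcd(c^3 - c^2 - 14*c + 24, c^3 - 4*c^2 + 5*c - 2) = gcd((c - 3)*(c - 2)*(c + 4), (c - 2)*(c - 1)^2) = c - 2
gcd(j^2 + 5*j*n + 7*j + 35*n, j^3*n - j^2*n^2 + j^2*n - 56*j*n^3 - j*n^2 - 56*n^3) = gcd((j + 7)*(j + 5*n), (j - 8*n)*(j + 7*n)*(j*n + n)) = 1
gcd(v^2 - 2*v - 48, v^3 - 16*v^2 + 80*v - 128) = v - 8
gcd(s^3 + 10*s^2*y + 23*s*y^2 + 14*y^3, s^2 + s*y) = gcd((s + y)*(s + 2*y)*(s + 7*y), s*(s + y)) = s + y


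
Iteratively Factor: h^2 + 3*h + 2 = (h + 2)*(h + 1)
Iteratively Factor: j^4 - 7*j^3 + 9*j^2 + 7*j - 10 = (j - 1)*(j^3 - 6*j^2 + 3*j + 10) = (j - 1)*(j + 1)*(j^2 - 7*j + 10) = (j - 5)*(j - 1)*(j + 1)*(j - 2)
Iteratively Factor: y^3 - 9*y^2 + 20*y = (y - 5)*(y^2 - 4*y) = (y - 5)*(y - 4)*(y)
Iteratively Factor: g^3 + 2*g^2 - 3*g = (g - 1)*(g^2 + 3*g) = (g - 1)*(g + 3)*(g)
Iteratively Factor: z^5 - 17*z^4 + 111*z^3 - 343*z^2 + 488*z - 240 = (z - 4)*(z^4 - 13*z^3 + 59*z^2 - 107*z + 60) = (z - 4)*(z - 1)*(z^3 - 12*z^2 + 47*z - 60) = (z - 4)*(z - 3)*(z - 1)*(z^2 - 9*z + 20) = (z - 4)^2*(z - 3)*(z - 1)*(z - 5)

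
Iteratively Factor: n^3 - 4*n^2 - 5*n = (n)*(n^2 - 4*n - 5) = n*(n + 1)*(n - 5)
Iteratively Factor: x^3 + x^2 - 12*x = (x - 3)*(x^2 + 4*x) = (x - 3)*(x + 4)*(x)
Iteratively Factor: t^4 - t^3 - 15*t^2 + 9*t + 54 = (t - 3)*(t^3 + 2*t^2 - 9*t - 18) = (t - 3)*(t + 3)*(t^2 - t - 6) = (t - 3)^2*(t + 3)*(t + 2)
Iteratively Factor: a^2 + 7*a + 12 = (a + 4)*(a + 3)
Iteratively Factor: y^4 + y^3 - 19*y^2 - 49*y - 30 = (y + 3)*(y^3 - 2*y^2 - 13*y - 10) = (y + 2)*(y + 3)*(y^2 - 4*y - 5) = (y - 5)*(y + 2)*(y + 3)*(y + 1)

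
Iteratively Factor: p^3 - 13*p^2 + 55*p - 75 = (p - 5)*(p^2 - 8*p + 15) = (p - 5)*(p - 3)*(p - 5)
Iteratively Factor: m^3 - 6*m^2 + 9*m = (m - 3)*(m^2 - 3*m) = m*(m - 3)*(m - 3)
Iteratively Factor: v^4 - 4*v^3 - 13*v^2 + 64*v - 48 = (v - 3)*(v^3 - v^2 - 16*v + 16) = (v - 3)*(v - 1)*(v^2 - 16) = (v - 4)*(v - 3)*(v - 1)*(v + 4)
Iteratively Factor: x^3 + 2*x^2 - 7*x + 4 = (x - 1)*(x^2 + 3*x - 4) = (x - 1)*(x + 4)*(x - 1)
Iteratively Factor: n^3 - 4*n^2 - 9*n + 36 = (n + 3)*(n^2 - 7*n + 12) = (n - 4)*(n + 3)*(n - 3)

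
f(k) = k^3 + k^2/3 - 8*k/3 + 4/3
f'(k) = 3*k^2 + 2*k/3 - 8/3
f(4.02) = 60.96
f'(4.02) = 48.49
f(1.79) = 3.36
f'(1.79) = 8.14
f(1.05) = 0.06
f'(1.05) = 1.34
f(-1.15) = 3.32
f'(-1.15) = 0.53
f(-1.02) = 3.34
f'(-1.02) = -0.23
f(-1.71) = 1.87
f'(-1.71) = 4.97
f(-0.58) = 2.80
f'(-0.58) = -2.04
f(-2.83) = -11.12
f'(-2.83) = 19.47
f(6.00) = 213.33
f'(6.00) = 109.33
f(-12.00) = -1646.67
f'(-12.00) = 421.33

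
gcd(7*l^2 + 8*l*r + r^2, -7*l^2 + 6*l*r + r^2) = 7*l + r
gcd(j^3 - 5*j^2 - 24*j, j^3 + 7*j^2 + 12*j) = j^2 + 3*j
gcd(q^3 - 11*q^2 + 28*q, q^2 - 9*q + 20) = q - 4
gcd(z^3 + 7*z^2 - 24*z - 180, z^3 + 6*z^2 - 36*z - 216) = z^2 + 12*z + 36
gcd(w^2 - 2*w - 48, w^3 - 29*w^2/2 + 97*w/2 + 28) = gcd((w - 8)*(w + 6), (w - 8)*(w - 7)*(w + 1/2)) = w - 8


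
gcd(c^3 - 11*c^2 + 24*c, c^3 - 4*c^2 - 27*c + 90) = c - 3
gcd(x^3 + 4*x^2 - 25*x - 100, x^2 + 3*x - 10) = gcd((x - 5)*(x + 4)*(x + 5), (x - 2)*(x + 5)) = x + 5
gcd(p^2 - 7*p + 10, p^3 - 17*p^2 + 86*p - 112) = p - 2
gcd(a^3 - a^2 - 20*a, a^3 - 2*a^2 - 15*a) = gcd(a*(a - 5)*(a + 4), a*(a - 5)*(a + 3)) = a^2 - 5*a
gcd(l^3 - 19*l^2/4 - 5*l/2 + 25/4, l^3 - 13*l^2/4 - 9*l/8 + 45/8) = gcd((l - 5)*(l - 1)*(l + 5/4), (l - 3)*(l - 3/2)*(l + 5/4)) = l + 5/4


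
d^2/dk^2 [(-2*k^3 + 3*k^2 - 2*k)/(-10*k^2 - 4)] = 6*(5*k^3 + 15*k^2 - 6*k - 2)/(125*k^6 + 150*k^4 + 60*k^2 + 8)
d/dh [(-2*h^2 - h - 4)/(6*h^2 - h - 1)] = (8*h^2 + 52*h - 3)/(36*h^4 - 12*h^3 - 11*h^2 + 2*h + 1)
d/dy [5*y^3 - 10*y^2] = 5*y*(3*y - 4)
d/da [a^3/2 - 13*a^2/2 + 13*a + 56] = 3*a^2/2 - 13*a + 13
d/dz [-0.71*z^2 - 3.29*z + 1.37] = -1.42*z - 3.29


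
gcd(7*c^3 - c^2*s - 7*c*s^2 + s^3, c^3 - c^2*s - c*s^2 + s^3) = -c^2 + s^2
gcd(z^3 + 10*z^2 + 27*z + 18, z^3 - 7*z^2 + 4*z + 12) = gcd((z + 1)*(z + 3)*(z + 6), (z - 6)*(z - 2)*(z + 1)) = z + 1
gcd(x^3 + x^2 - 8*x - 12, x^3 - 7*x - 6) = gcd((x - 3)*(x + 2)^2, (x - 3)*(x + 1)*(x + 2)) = x^2 - x - 6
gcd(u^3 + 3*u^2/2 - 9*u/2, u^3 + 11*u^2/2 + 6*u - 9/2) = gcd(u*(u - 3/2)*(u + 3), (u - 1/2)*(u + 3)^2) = u + 3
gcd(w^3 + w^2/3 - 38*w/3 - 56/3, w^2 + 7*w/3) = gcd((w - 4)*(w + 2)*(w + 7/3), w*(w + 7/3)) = w + 7/3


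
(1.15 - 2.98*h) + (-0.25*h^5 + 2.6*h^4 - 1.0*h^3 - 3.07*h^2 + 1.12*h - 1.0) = -0.25*h^5 + 2.6*h^4 - 1.0*h^3 - 3.07*h^2 - 1.86*h + 0.15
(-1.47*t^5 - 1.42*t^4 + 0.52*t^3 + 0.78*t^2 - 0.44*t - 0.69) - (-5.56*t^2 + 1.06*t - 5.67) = -1.47*t^5 - 1.42*t^4 + 0.52*t^3 + 6.34*t^2 - 1.5*t + 4.98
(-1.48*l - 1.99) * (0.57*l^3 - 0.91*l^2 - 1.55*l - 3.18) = -0.8436*l^4 + 0.2125*l^3 + 4.1049*l^2 + 7.7909*l + 6.3282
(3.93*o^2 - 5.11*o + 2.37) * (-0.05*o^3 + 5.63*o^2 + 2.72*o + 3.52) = -0.1965*o^5 + 22.3814*o^4 - 18.1982*o^3 + 13.2775*o^2 - 11.5408*o + 8.3424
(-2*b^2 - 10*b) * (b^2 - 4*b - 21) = -2*b^4 - 2*b^3 + 82*b^2 + 210*b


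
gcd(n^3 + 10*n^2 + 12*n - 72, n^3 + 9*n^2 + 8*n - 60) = n^2 + 4*n - 12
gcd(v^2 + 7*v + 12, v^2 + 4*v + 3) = v + 3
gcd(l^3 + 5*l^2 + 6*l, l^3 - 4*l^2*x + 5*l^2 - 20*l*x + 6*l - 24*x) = l^2 + 5*l + 6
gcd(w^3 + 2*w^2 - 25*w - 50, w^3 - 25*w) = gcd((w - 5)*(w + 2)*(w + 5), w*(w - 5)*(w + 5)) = w^2 - 25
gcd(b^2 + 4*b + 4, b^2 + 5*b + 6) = b + 2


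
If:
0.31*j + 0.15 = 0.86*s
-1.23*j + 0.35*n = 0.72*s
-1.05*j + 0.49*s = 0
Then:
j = 0.10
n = 0.78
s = 0.21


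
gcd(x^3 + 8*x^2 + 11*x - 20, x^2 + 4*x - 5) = x^2 + 4*x - 5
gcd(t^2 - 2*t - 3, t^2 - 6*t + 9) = t - 3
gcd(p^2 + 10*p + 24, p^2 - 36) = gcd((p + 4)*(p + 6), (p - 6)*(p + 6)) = p + 6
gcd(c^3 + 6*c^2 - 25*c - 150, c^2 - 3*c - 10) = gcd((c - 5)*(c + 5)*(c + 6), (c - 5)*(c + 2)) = c - 5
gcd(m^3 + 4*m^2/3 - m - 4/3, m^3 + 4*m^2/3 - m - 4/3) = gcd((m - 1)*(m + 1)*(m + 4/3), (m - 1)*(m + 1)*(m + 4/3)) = m^3 + 4*m^2/3 - m - 4/3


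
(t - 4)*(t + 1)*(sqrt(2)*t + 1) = sqrt(2)*t^3 - 3*sqrt(2)*t^2 + t^2 - 4*sqrt(2)*t - 3*t - 4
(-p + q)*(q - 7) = -p*q + 7*p + q^2 - 7*q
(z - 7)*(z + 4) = z^2 - 3*z - 28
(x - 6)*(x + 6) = x^2 - 36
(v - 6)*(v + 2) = v^2 - 4*v - 12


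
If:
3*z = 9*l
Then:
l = z/3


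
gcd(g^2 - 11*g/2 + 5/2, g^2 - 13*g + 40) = g - 5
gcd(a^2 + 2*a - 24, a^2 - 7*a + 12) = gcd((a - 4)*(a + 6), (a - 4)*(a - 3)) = a - 4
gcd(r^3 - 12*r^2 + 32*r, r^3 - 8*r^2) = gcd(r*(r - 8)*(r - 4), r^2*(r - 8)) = r^2 - 8*r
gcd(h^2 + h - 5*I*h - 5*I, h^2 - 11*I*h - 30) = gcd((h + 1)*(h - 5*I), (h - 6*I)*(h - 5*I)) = h - 5*I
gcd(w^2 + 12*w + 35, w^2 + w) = 1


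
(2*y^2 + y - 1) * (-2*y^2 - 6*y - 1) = -4*y^4 - 14*y^3 - 6*y^2 + 5*y + 1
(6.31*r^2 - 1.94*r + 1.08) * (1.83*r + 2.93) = 11.5473*r^3 + 14.9381*r^2 - 3.7078*r + 3.1644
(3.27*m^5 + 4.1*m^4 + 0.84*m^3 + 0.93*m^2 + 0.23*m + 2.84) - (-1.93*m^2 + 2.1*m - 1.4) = 3.27*m^5 + 4.1*m^4 + 0.84*m^3 + 2.86*m^2 - 1.87*m + 4.24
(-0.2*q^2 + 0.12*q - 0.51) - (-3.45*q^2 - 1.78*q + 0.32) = 3.25*q^2 + 1.9*q - 0.83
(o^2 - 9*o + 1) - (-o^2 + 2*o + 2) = 2*o^2 - 11*o - 1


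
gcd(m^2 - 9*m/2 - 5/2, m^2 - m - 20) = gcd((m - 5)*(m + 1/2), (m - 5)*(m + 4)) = m - 5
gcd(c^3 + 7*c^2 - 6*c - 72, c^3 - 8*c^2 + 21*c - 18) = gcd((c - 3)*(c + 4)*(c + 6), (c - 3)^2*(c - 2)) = c - 3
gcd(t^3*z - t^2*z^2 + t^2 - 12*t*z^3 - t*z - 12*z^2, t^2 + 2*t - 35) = 1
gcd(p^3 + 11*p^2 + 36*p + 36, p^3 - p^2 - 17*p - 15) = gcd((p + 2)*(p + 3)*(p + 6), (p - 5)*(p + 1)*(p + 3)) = p + 3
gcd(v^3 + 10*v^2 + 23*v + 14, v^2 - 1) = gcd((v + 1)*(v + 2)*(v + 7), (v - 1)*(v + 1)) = v + 1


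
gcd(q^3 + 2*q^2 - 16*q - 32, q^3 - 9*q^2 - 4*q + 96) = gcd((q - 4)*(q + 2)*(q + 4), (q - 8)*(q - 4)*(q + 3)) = q - 4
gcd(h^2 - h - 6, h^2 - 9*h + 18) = h - 3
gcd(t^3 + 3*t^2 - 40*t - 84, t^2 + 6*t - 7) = t + 7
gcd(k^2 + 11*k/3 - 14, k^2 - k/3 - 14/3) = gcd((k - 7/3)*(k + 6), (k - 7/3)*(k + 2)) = k - 7/3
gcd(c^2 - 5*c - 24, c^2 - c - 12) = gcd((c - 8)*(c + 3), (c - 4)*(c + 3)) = c + 3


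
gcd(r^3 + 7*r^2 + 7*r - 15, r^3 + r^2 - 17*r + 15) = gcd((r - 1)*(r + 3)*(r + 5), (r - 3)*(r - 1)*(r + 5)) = r^2 + 4*r - 5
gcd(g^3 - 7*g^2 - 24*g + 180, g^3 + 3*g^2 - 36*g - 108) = g - 6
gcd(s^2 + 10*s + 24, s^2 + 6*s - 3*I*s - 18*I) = s + 6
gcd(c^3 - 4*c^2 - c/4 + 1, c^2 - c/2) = c - 1/2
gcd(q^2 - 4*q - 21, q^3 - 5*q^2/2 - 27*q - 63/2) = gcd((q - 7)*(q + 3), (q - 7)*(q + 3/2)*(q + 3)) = q^2 - 4*q - 21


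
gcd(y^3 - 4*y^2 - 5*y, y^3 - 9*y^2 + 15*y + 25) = y^2 - 4*y - 5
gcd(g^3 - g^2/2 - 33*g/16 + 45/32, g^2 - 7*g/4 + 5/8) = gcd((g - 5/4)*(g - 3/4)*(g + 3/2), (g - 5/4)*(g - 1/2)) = g - 5/4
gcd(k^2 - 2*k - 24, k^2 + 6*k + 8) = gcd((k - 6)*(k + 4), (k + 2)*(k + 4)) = k + 4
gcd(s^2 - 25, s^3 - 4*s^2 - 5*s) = s - 5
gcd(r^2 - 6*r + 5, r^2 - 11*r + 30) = r - 5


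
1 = 1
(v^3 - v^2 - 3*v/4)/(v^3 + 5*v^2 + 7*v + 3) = v*(4*v^2 - 4*v - 3)/(4*(v^3 + 5*v^2 + 7*v + 3))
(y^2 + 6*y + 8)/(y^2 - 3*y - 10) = (y + 4)/(y - 5)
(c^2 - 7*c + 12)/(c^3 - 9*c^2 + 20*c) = (c - 3)/(c*(c - 5))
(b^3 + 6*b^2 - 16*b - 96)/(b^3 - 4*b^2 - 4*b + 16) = (b^2 + 10*b + 24)/(b^2 - 4)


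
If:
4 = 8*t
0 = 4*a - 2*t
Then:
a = 1/4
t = 1/2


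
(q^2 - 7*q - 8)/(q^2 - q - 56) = (q + 1)/(q + 7)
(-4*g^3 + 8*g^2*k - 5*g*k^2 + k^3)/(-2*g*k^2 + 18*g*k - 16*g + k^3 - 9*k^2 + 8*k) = (2*g^2 - 3*g*k + k^2)/(k^2 - 9*k + 8)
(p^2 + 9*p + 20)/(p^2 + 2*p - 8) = (p + 5)/(p - 2)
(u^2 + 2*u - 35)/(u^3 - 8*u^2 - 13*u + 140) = (u + 7)/(u^2 - 3*u - 28)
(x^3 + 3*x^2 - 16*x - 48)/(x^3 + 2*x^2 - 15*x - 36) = (x + 4)/(x + 3)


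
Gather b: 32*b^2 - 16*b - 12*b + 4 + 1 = 32*b^2 - 28*b + 5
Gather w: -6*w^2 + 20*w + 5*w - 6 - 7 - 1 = -6*w^2 + 25*w - 14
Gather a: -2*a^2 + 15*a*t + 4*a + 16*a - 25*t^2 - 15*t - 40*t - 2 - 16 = -2*a^2 + a*(15*t + 20) - 25*t^2 - 55*t - 18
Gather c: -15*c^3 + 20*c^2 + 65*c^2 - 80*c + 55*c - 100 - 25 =-15*c^3 + 85*c^2 - 25*c - 125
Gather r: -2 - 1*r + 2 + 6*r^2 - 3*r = 6*r^2 - 4*r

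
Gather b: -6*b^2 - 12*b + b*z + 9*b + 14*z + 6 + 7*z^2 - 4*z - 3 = -6*b^2 + b*(z - 3) + 7*z^2 + 10*z + 3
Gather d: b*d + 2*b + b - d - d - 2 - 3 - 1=3*b + d*(b - 2) - 6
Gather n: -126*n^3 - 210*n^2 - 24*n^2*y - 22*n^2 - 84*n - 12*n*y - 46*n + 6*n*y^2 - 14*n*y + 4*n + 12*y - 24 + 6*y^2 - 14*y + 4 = -126*n^3 + n^2*(-24*y - 232) + n*(6*y^2 - 26*y - 126) + 6*y^2 - 2*y - 20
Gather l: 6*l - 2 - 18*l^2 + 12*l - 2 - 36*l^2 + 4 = -54*l^2 + 18*l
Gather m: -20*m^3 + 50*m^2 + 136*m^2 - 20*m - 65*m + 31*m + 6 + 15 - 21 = -20*m^3 + 186*m^2 - 54*m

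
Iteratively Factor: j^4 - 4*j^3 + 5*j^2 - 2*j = (j - 1)*(j^3 - 3*j^2 + 2*j) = j*(j - 1)*(j^2 - 3*j + 2) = j*(j - 1)^2*(j - 2)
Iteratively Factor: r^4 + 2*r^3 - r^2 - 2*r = (r + 2)*(r^3 - r) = (r - 1)*(r + 2)*(r^2 + r) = (r - 1)*(r + 1)*(r + 2)*(r)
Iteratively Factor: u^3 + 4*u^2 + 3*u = (u + 1)*(u^2 + 3*u) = u*(u + 1)*(u + 3)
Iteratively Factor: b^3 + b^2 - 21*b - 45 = (b - 5)*(b^2 + 6*b + 9) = (b - 5)*(b + 3)*(b + 3)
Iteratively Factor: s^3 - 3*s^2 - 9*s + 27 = (s - 3)*(s^2 - 9) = (s - 3)*(s + 3)*(s - 3)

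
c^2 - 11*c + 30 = (c - 6)*(c - 5)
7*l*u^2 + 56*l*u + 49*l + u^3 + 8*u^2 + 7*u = (7*l + u)*(u + 1)*(u + 7)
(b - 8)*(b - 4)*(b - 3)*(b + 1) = b^4 - 14*b^3 + 53*b^2 - 28*b - 96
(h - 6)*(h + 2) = h^2 - 4*h - 12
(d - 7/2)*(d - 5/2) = d^2 - 6*d + 35/4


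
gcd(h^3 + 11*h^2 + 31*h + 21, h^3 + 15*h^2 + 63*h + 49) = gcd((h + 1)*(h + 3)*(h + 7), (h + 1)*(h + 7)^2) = h^2 + 8*h + 7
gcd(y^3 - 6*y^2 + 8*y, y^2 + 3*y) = y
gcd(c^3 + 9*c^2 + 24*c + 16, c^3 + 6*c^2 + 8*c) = c + 4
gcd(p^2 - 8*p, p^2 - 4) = 1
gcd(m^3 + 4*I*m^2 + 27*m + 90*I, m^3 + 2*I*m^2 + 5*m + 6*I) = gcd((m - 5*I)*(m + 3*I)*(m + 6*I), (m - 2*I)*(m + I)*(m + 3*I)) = m + 3*I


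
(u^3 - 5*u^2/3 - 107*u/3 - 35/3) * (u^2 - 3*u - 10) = u^5 - 14*u^4/3 - 122*u^3/3 + 112*u^2 + 1175*u/3 + 350/3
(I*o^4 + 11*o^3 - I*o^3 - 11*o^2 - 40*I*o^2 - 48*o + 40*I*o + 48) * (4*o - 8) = 4*I*o^5 + 44*o^4 - 12*I*o^4 - 132*o^3 - 152*I*o^3 - 104*o^2 + 480*I*o^2 + 576*o - 320*I*o - 384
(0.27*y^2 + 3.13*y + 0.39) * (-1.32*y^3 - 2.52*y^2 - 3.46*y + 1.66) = -0.3564*y^5 - 4.812*y^4 - 9.3366*y^3 - 11.3644*y^2 + 3.8464*y + 0.6474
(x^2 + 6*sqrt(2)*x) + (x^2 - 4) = 2*x^2 + 6*sqrt(2)*x - 4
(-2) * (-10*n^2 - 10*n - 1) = 20*n^2 + 20*n + 2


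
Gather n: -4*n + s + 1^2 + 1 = -4*n + s + 2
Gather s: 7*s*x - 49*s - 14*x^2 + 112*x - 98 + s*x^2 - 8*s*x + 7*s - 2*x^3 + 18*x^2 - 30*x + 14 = s*(x^2 - x - 42) - 2*x^3 + 4*x^2 + 82*x - 84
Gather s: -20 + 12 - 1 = -9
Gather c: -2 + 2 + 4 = 4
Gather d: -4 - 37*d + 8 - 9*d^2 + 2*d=-9*d^2 - 35*d + 4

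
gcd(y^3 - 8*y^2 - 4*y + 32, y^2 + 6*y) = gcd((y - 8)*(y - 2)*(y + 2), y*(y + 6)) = 1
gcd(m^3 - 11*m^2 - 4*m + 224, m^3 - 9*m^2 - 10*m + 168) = m^2 - 3*m - 28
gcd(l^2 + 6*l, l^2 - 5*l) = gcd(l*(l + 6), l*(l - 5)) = l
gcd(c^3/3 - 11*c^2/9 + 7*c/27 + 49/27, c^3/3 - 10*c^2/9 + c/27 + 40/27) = c + 1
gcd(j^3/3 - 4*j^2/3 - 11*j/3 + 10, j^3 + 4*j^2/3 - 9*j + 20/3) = 1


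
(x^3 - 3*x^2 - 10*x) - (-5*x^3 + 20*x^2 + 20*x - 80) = 6*x^3 - 23*x^2 - 30*x + 80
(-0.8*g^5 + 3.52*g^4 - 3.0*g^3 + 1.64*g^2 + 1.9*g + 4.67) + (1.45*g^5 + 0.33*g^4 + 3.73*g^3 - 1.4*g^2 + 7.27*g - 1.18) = 0.65*g^5 + 3.85*g^4 + 0.73*g^3 + 0.24*g^2 + 9.17*g + 3.49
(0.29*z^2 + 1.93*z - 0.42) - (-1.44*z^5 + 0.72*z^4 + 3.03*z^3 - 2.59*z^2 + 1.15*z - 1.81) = 1.44*z^5 - 0.72*z^4 - 3.03*z^3 + 2.88*z^2 + 0.78*z + 1.39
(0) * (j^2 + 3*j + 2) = 0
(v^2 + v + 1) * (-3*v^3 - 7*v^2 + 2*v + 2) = -3*v^5 - 10*v^4 - 8*v^3 - 3*v^2 + 4*v + 2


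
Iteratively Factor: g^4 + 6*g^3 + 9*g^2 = (g + 3)*(g^3 + 3*g^2) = g*(g + 3)*(g^2 + 3*g) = g^2*(g + 3)*(g + 3)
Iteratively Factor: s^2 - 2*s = (s - 2)*(s)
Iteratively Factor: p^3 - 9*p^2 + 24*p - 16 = (p - 4)*(p^2 - 5*p + 4) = (p - 4)^2*(p - 1)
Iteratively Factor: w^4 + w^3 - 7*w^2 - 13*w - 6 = (w + 1)*(w^3 - 7*w - 6) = (w - 3)*(w + 1)*(w^2 + 3*w + 2) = (w - 3)*(w + 1)^2*(w + 2)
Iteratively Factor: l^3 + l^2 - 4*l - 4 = (l + 1)*(l^2 - 4) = (l - 2)*(l + 1)*(l + 2)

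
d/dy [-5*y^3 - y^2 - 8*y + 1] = -15*y^2 - 2*y - 8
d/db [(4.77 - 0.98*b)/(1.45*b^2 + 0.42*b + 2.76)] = (1.421*b^2 - 13.833*b - 4.7082)/(2.1025*b^4 + 1.218*b^3 + 8.1804*b^2 + 2.3184*b + 7.6176)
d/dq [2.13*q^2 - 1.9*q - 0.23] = 4.26*q - 1.9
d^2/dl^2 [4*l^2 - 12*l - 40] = 8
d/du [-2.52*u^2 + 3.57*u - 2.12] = 3.57 - 5.04*u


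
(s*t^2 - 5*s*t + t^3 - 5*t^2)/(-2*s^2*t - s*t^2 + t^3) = (5 - t)/(2*s - t)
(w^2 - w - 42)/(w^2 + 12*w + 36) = (w - 7)/(w + 6)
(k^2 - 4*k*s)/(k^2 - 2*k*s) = (k - 4*s)/(k - 2*s)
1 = 1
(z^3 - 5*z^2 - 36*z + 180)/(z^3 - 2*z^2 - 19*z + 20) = (z^2 - 36)/(z^2 + 3*z - 4)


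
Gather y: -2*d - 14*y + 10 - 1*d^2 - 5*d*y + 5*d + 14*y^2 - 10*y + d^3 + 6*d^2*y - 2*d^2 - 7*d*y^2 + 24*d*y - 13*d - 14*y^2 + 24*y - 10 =d^3 - 3*d^2 - 7*d*y^2 - 10*d + y*(6*d^2 + 19*d)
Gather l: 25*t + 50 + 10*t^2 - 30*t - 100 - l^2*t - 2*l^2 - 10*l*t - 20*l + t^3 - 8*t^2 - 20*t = l^2*(-t - 2) + l*(-10*t - 20) + t^3 + 2*t^2 - 25*t - 50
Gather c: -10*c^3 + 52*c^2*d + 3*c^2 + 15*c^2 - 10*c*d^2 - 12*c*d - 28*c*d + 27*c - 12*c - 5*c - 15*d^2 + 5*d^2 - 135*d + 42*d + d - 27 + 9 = -10*c^3 + c^2*(52*d + 18) + c*(-10*d^2 - 40*d + 10) - 10*d^2 - 92*d - 18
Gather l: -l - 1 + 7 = 6 - l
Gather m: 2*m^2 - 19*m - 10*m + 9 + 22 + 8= 2*m^2 - 29*m + 39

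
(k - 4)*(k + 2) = k^2 - 2*k - 8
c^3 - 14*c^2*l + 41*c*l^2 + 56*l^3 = (c - 8*l)*(c - 7*l)*(c + l)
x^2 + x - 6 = (x - 2)*(x + 3)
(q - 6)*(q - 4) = q^2 - 10*q + 24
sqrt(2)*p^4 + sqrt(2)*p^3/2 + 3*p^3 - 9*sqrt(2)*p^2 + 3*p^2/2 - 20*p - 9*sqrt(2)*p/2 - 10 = (p - 2*sqrt(2))*(p + sqrt(2))*(p + 5*sqrt(2)/2)*(sqrt(2)*p + sqrt(2)/2)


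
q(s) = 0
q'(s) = 0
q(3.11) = 0.00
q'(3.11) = 0.00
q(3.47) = 0.00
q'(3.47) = 0.00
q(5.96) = 0.00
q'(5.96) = 0.00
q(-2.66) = 0.00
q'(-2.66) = 0.00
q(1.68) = 0.00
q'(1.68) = 0.00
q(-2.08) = 0.00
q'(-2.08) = 0.00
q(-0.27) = 0.00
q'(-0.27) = 0.00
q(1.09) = 0.00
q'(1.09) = 0.00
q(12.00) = 0.00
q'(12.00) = 0.00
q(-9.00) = 0.00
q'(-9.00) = 0.00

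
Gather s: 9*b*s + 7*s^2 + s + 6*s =7*s^2 + s*(9*b + 7)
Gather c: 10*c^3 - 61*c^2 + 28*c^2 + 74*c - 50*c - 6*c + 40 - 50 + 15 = 10*c^3 - 33*c^2 + 18*c + 5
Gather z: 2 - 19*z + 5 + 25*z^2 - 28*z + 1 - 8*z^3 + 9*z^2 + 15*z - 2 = -8*z^3 + 34*z^2 - 32*z + 6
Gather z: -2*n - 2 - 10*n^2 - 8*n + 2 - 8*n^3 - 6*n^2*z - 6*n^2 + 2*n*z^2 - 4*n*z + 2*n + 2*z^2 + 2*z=-8*n^3 - 16*n^2 - 8*n + z^2*(2*n + 2) + z*(-6*n^2 - 4*n + 2)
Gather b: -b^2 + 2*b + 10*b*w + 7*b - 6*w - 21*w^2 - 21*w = -b^2 + b*(10*w + 9) - 21*w^2 - 27*w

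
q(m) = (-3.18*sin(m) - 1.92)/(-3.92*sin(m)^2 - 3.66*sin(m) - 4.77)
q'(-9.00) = -0.72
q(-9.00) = 0.16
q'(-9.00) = -0.72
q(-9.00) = 0.16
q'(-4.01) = 0.07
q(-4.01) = 0.44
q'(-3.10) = -0.41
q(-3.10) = 0.39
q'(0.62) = -0.06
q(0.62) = 0.46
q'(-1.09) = 0.25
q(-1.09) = -0.20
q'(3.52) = -0.71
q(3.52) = 0.19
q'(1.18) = -0.05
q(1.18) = 0.42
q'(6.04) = 0.63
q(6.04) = 0.28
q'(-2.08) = -0.28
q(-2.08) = -0.19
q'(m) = (7.84*sin(m)*cos(m) + 3.66*cos(m))*(-3.18*sin(m) - 1.92)/(-3.92*sin(m)^2 - 3.66*sin(m) - 4.77)^2 - 3.18*cos(m)/(-3.92*sin(m)^2 - 3.66*sin(m) - 4.77) = (-12.4656*sin(m)^2 - 15.0528*sin(m) + 8.1414)*cos(m)/(15.3664*sin(m)^4 + 28.6944*sin(m)^3 + 50.7924*sin(m)^2 + 34.9164*sin(m) + 22.7529)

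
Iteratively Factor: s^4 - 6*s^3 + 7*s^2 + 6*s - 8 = (s - 2)*(s^3 - 4*s^2 - s + 4) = (s - 2)*(s - 1)*(s^2 - 3*s - 4) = (s - 4)*(s - 2)*(s - 1)*(s + 1)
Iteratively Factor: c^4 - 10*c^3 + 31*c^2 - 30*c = (c)*(c^3 - 10*c^2 + 31*c - 30) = c*(c - 2)*(c^2 - 8*c + 15) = c*(c - 5)*(c - 2)*(c - 3)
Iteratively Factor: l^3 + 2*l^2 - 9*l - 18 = (l + 2)*(l^2 - 9) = (l + 2)*(l + 3)*(l - 3)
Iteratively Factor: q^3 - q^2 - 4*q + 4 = (q + 2)*(q^2 - 3*q + 2) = (q - 2)*(q + 2)*(q - 1)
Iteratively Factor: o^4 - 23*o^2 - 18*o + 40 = (o - 1)*(o^3 + o^2 - 22*o - 40) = (o - 1)*(o + 4)*(o^2 - 3*o - 10) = (o - 1)*(o + 2)*(o + 4)*(o - 5)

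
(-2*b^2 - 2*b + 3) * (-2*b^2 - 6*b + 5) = 4*b^4 + 16*b^3 - 4*b^2 - 28*b + 15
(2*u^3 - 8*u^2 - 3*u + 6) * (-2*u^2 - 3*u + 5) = -4*u^5 + 10*u^4 + 40*u^3 - 43*u^2 - 33*u + 30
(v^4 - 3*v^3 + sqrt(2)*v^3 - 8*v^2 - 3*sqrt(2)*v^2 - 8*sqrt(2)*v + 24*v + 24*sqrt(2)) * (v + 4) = v^5 + v^4 + sqrt(2)*v^4 - 20*v^3 + sqrt(2)*v^3 - 20*sqrt(2)*v^2 - 8*v^2 - 8*sqrt(2)*v + 96*v + 96*sqrt(2)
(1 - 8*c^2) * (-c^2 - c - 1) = 8*c^4 + 8*c^3 + 7*c^2 - c - 1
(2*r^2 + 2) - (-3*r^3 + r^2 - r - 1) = 3*r^3 + r^2 + r + 3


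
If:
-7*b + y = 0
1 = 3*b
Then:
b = 1/3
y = 7/3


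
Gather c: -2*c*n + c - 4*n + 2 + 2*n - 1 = c*(1 - 2*n) - 2*n + 1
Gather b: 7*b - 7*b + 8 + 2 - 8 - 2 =0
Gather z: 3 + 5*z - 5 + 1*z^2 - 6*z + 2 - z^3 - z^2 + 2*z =-z^3 + z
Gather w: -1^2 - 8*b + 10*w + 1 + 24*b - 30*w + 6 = 16*b - 20*w + 6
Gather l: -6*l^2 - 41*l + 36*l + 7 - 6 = -6*l^2 - 5*l + 1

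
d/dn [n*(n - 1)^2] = (n - 1)*(3*n - 1)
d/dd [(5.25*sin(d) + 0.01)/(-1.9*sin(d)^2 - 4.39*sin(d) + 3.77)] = (9.975*sin(d)^2 + 0.0380000000000003*sin(d) + 19.8364)*cos(d)/(3.61*sin(d)^4 + 16.682*sin(d)^3 + 4.9461*sin(d)^2 - 33.1006*sin(d) + 14.2129)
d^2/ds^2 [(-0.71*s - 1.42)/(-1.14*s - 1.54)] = (2.22044604925031e-16*s + 1.197912)/(1.14*s + 1.54)^3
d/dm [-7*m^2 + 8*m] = 8 - 14*m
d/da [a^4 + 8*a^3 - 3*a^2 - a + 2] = 4*a^3 + 24*a^2 - 6*a - 1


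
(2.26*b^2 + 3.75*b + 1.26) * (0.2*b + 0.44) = 0.452*b^3 + 1.7444*b^2 + 1.902*b + 0.5544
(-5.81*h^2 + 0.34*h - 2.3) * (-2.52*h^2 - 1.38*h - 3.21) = 14.6412*h^4 + 7.161*h^3 + 23.9769*h^2 + 2.0826*h + 7.383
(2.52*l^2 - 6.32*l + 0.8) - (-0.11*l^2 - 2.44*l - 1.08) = 2.63*l^2 - 3.88*l + 1.88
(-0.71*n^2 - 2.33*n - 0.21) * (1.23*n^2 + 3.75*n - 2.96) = -0.8733*n^4 - 5.5284*n^3 - 6.8942*n^2 + 6.1093*n + 0.6216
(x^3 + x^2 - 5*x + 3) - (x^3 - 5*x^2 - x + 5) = 6*x^2 - 4*x - 2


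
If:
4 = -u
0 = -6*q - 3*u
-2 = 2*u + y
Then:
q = 2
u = -4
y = 6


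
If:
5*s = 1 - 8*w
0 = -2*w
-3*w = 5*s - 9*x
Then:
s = 1/5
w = 0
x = 1/9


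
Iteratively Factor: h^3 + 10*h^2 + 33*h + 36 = (h + 4)*(h^2 + 6*h + 9) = (h + 3)*(h + 4)*(h + 3)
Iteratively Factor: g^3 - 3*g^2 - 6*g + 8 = (g - 1)*(g^2 - 2*g - 8) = (g - 1)*(g + 2)*(g - 4)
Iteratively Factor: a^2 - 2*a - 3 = (a + 1)*(a - 3)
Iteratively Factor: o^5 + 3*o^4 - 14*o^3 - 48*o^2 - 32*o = (o + 1)*(o^4 + 2*o^3 - 16*o^2 - 32*o) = o*(o + 1)*(o^3 + 2*o^2 - 16*o - 32) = o*(o + 1)*(o + 4)*(o^2 - 2*o - 8) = o*(o - 4)*(o + 1)*(o + 4)*(o + 2)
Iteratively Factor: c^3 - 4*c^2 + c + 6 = (c - 2)*(c^2 - 2*c - 3) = (c - 2)*(c + 1)*(c - 3)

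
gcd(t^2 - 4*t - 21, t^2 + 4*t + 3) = t + 3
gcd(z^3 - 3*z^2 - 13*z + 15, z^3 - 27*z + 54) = 1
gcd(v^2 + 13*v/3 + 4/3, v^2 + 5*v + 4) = v + 4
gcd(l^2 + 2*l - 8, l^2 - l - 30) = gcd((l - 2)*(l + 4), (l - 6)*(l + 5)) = 1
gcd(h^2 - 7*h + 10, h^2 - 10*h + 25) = h - 5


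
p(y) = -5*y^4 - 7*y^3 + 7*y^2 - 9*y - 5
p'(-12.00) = 31359.00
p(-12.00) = -90473.00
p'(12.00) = -37425.00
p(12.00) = -114881.00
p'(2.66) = -496.77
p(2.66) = -361.48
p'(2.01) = -228.11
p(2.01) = -133.27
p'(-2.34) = 99.51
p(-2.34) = -5.83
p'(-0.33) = -15.19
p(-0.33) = -1.08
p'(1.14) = -49.96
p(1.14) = -24.98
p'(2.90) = -632.79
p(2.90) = -496.59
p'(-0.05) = -9.75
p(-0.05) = -4.53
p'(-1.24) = -20.52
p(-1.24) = 18.45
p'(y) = -20*y^3 - 21*y^2 + 14*y - 9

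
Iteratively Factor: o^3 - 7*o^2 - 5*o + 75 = (o - 5)*(o^2 - 2*o - 15) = (o - 5)^2*(o + 3)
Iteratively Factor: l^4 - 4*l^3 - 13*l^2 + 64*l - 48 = (l - 1)*(l^3 - 3*l^2 - 16*l + 48) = (l - 4)*(l - 1)*(l^2 + l - 12) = (l - 4)*(l - 1)*(l + 4)*(l - 3)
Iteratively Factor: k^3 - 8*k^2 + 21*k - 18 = (k - 3)*(k^2 - 5*k + 6) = (k - 3)*(k - 2)*(k - 3)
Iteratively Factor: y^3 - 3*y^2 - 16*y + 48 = (y + 4)*(y^2 - 7*y + 12) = (y - 3)*(y + 4)*(y - 4)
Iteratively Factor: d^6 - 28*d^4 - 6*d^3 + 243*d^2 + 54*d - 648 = (d - 4)*(d^5 + 4*d^4 - 12*d^3 - 54*d^2 + 27*d + 162) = (d - 4)*(d - 2)*(d^4 + 6*d^3 - 54*d - 81) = (d - 4)*(d - 3)*(d - 2)*(d^3 + 9*d^2 + 27*d + 27) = (d - 4)*(d - 3)*(d - 2)*(d + 3)*(d^2 + 6*d + 9) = (d - 4)*(d - 3)*(d - 2)*(d + 3)^2*(d + 3)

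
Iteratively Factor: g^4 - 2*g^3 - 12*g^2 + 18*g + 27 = (g - 3)*(g^3 + g^2 - 9*g - 9) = (g - 3)*(g + 3)*(g^2 - 2*g - 3) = (g - 3)^2*(g + 3)*(g + 1)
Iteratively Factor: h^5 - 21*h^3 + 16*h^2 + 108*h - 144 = (h - 3)*(h^4 + 3*h^3 - 12*h^2 - 20*h + 48) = (h - 3)*(h - 2)*(h^3 + 5*h^2 - 2*h - 24) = (h - 3)*(h - 2)*(h + 4)*(h^2 + h - 6) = (h - 3)*(h - 2)*(h + 3)*(h + 4)*(h - 2)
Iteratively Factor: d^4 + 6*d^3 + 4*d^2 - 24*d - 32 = (d - 2)*(d^3 + 8*d^2 + 20*d + 16) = (d - 2)*(d + 2)*(d^2 + 6*d + 8) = (d - 2)*(d + 2)*(d + 4)*(d + 2)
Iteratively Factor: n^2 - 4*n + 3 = (n - 1)*(n - 3)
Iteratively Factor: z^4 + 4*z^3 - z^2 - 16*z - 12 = (z + 3)*(z^3 + z^2 - 4*z - 4) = (z + 2)*(z + 3)*(z^2 - z - 2) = (z + 1)*(z + 2)*(z + 3)*(z - 2)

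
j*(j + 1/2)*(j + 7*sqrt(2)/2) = j^3 + j^2/2 + 7*sqrt(2)*j^2/2 + 7*sqrt(2)*j/4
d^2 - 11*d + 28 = (d - 7)*(d - 4)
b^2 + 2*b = b*(b + 2)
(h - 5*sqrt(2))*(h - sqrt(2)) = h^2 - 6*sqrt(2)*h + 10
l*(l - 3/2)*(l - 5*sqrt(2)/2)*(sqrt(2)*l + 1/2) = sqrt(2)*l^4 - 9*l^3/2 - 3*sqrt(2)*l^3/2 - 5*sqrt(2)*l^2/4 + 27*l^2/4 + 15*sqrt(2)*l/8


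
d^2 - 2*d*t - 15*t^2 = (d - 5*t)*(d + 3*t)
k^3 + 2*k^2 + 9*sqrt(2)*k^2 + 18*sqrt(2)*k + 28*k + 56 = (k + 2)*(k + 2*sqrt(2))*(k + 7*sqrt(2))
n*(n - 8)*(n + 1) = n^3 - 7*n^2 - 8*n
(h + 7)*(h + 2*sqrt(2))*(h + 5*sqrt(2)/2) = h^3 + 9*sqrt(2)*h^2/2 + 7*h^2 + 10*h + 63*sqrt(2)*h/2 + 70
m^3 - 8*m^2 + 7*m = m*(m - 7)*(m - 1)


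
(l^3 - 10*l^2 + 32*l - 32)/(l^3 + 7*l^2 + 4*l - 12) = (l^3 - 10*l^2 + 32*l - 32)/(l^3 + 7*l^2 + 4*l - 12)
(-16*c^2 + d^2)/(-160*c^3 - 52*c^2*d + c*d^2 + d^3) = (4*c - d)/(40*c^2 + 3*c*d - d^2)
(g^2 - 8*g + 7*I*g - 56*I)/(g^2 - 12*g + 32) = (g + 7*I)/(g - 4)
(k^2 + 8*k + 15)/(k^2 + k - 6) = (k + 5)/(k - 2)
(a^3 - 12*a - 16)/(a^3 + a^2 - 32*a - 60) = (a^2 - 2*a - 8)/(a^2 - a - 30)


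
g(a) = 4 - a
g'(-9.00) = -1.00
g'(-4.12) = -1.00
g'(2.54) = -1.00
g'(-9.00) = -1.00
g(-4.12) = 8.12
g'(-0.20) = -1.00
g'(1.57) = -1.00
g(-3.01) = 7.01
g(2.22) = 1.78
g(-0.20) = 4.20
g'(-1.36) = -1.00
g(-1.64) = 5.64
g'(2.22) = -1.00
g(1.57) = 2.43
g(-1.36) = 5.36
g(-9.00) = 13.00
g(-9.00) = 13.00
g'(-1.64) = -1.00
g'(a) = -1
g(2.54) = 1.46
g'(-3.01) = -1.00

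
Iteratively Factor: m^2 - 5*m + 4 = (m - 4)*(m - 1)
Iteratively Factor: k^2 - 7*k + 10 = (k - 2)*(k - 5)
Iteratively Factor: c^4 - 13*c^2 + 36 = (c - 2)*(c^3 + 2*c^2 - 9*c - 18) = (c - 3)*(c - 2)*(c^2 + 5*c + 6) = (c - 3)*(c - 2)*(c + 3)*(c + 2)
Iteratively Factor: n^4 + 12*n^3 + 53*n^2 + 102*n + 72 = (n + 3)*(n^3 + 9*n^2 + 26*n + 24) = (n + 2)*(n + 3)*(n^2 + 7*n + 12) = (n + 2)*(n + 3)*(n + 4)*(n + 3)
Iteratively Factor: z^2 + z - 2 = (z + 2)*(z - 1)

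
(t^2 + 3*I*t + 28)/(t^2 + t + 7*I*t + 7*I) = (t - 4*I)/(t + 1)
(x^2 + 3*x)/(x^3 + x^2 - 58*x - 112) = x*(x + 3)/(x^3 + x^2 - 58*x - 112)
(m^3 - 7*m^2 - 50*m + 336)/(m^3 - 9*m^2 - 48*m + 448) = (m - 6)/(m - 8)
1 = 1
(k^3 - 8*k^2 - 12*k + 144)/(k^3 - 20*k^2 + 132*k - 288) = (k + 4)/(k - 8)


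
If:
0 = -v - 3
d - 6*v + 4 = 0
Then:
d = -22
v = -3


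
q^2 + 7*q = q*(q + 7)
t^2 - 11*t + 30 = (t - 6)*(t - 5)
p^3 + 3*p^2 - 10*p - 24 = (p - 3)*(p + 2)*(p + 4)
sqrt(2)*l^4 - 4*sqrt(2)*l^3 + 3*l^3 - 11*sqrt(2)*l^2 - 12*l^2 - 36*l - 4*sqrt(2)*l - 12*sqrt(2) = (l - 6)*(l + 2)*(l + sqrt(2))*(sqrt(2)*l + 1)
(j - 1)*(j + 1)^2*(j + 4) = j^4 + 5*j^3 + 3*j^2 - 5*j - 4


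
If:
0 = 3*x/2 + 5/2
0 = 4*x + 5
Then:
No Solution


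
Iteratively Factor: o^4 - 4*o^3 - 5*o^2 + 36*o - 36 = (o - 2)*(o^3 - 2*o^2 - 9*o + 18) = (o - 2)^2*(o^2 - 9) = (o - 2)^2*(o + 3)*(o - 3)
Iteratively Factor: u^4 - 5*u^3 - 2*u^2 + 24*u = (u - 4)*(u^3 - u^2 - 6*u) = u*(u - 4)*(u^2 - u - 6) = u*(u - 4)*(u + 2)*(u - 3)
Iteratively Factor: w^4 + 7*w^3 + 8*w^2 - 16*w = (w)*(w^3 + 7*w^2 + 8*w - 16) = w*(w - 1)*(w^2 + 8*w + 16) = w*(w - 1)*(w + 4)*(w + 4)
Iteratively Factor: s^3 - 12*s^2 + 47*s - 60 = (s - 4)*(s^2 - 8*s + 15) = (s - 4)*(s - 3)*(s - 5)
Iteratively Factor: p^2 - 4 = (p + 2)*(p - 2)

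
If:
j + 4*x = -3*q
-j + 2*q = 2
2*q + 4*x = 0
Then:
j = -2/3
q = 2/3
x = -1/3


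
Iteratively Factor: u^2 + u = (u)*(u + 1)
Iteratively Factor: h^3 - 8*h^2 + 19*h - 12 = (h - 3)*(h^2 - 5*h + 4) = (h - 3)*(h - 1)*(h - 4)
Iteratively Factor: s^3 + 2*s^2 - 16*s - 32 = (s + 2)*(s^2 - 16) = (s + 2)*(s + 4)*(s - 4)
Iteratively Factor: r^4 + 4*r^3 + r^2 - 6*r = (r + 2)*(r^3 + 2*r^2 - 3*r) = r*(r + 2)*(r^2 + 2*r - 3) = r*(r - 1)*(r + 2)*(r + 3)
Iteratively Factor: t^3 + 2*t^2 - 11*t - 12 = (t + 1)*(t^2 + t - 12) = (t + 1)*(t + 4)*(t - 3)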